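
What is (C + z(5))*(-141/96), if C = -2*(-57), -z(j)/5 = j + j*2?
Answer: -1833/32 ≈ -57.281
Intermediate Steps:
z(j) = -15*j (z(j) = -5*(j + j*2) = -5*(j + 2*j) = -15*j)
C = 114
(C + z(5))*(-141/96) = (114 - 15*5)*(-141/96) = (114 - 75)*(-141*1/96) = 39*(-47/32) = -1833/32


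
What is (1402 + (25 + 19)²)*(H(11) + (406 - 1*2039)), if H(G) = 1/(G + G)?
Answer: -59958825/11 ≈ -5.4508e+6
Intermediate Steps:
H(G) = 1/(2*G)
(1402 + (25 + 19)²)*(H(11) + (406 - 1*2039)) = (1402 + (25 + 19)²)*((½)/11 + (406 - 1*2039)) = (1402 + 44²)*((½)*(1/11) + (406 - 2039)) = (1402 + 1936)*(1/22 - 1633) = 3338*(-35925/22) = -59958825/11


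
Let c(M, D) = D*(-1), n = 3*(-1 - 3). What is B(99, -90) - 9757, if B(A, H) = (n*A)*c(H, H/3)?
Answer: -45397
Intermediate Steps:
n = -12 (n = 3*(-4) = -12)
c(M, D) = -D
B(A, H) = 4*A*H (B(A, H) = (-12*A)*(-H/3) = 4*A*H)
B(99, -90) - 9757 = 4*99*(-90) - 9757 = -35640 - 9757 = -45397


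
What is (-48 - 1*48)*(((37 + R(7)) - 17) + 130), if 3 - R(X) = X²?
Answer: -9984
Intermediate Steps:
R(X) = 3 - X²
(-48 - 1*48)*(((37 + R(7)) - 17) + 130) = (-48 - 1*48)*(((37 + (3 - 1*7²)) - 17) + 130) = (-48 - 48)*(((37 + (3 - 1*49)) - 17) + 130) = -96*(((37 + (3 - 49)) - 17) + 130) = -96*(((37 - 46) - 17) + 130) = -96*((-9 - 17) + 130) = -96*(-26 + 130) = -96*104 = -9984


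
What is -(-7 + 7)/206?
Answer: 0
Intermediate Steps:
-(-7 + 7)/206 = -1*0*(1/206) = 0*(1/206) = 0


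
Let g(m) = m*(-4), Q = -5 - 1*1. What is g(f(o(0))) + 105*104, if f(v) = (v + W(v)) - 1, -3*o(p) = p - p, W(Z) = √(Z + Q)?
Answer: 10924 - 4*I*√6 ≈ 10924.0 - 9.798*I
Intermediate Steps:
Q = -6 (Q = -5 - 1 = -6)
W(Z) = √(-6 + Z) (W(Z) = √(Z - 6) = √(-6 + Z))
o(p) = 0 (o(p) = -(p - p)/3 = -⅓*0 = 0)
f(v) = -1 + v + √(-6 + v) (f(v) = (v + √(-6 + v)) - 1 = -1 + v + √(-6 + v))
g(m) = -4*m
g(f(o(0))) + 105*104 = -4*(-1 + 0 + √(-6 + 0)) + 105*104 = -4*(-1 + 0 + √(-6)) + 10920 = -4*(-1 + 0 + I*√6) + 10920 = -4*(-1 + I*√6) + 10920 = (4 - 4*I*√6) + 10920 = 10924 - 4*I*√6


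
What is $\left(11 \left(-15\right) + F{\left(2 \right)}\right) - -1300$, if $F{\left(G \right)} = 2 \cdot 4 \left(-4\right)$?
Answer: $1103$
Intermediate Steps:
$F{\left(G \right)} = -32$ ($F{\left(G \right)} = 8 \left(-4\right) = -32$)
$\left(11 \left(-15\right) + F{\left(2 \right)}\right) - -1300 = \left(11 \left(-15\right) - 32\right) - -1300 = \left(-165 - 32\right) + 1300 = -197 + 1300 = 1103$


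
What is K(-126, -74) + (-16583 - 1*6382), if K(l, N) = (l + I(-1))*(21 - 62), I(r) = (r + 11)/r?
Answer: -17389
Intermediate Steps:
I(r) = (11 + r)/r
K(l, N) = 410 - 41*l (K(l, N) = (l + (11 - 1)/(-1))*(21 - 62) = (l - 1*10)*(-41) = (l - 10)*(-41) = (-10 + l)*(-41) = 410 - 41*l)
K(-126, -74) + (-16583 - 1*6382) = (410 - 41*(-126)) + (-16583 - 1*6382) = (410 + 5166) + (-16583 - 6382) = 5576 - 22965 = -17389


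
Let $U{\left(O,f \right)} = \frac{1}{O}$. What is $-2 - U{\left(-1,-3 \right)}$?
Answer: $-1$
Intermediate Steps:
$-2 - U{\left(-1,-3 \right)} = -2 - \frac{1}{-1} = -2 - -1 = -2 + 1 = -1$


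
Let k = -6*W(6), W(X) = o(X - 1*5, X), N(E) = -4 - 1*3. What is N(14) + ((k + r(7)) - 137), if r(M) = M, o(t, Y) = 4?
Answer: -161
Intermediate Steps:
N(E) = -7 (N(E) = -4 - 3 = -7)
W(X) = 4
k = -24 (k = -6*4 = -24)
N(14) + ((k + r(7)) - 137) = -7 + ((-24 + 7) - 137) = -7 + (-17 - 137) = -7 - 154 = -161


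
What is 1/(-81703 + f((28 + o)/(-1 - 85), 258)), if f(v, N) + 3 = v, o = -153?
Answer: -86/7026591 ≈ -1.2239e-5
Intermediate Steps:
f(v, N) = -3 + v
1/(-81703 + f((28 + o)/(-1 - 85), 258)) = 1/(-81703 + (-3 + (28 - 153)/(-1 - 85))) = 1/(-81703 + (-3 - 125/(-86))) = 1/(-81703 + (-3 - 125*(-1/86))) = 1/(-81703 + (-3 + 125/86)) = 1/(-81703 - 133/86) = 1/(-7026591/86) = -86/7026591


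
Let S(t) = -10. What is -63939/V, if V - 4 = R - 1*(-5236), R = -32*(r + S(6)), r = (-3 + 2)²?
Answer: -63939/5528 ≈ -11.566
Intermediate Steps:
r = 1 (r = (-1)² = 1)
R = 288 (R = -32*(1 - 10) = -32*(-9) = 288)
V = 5528 (V = 4 + (288 - 1*(-5236)) = 4 + (288 + 5236) = 4 + 5524 = 5528)
-63939/V = -63939/5528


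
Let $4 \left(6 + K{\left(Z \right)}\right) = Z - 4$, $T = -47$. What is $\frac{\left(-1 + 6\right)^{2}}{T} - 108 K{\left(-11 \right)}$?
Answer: $\frac{49466}{47} \approx 1052.5$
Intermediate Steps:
$K{\left(Z \right)} = -7 + \frac{Z}{4}$ ($K{\left(Z \right)} = -6 + \frac{Z - 4}{4} = -6 + \frac{-4 + Z}{4} = -6 + \left(-1 + \frac{Z}{4}\right) = -7 + \frac{Z}{4}$)
$\frac{\left(-1 + 6\right)^{2}}{T} - 108 K{\left(-11 \right)} = \frac{\left(-1 + 6\right)^{2}}{-47} - 108 \left(-7 + \frac{1}{4} \left(-11\right)\right) = 5^{2} \left(- \frac{1}{47}\right) - 108 \left(-7 - \frac{11}{4}\right) = 25 \left(- \frac{1}{47}\right) - -1053 = - \frac{25}{47} + 1053 = \frac{49466}{47}$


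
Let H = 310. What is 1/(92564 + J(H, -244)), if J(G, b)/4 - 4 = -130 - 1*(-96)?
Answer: 1/92444 ≈ 1.0817e-5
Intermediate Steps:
J(G, b) = -120 (J(G, b) = 16 + 4*(-130 - 1*(-96)) = 16 + 4*(-130 + 96) = 16 + 4*(-34) = 16 - 136 = -120)
1/(92564 + J(H, -244)) = 1/(92564 - 120) = 1/92444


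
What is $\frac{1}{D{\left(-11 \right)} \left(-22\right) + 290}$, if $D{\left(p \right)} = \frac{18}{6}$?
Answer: $\frac{1}{224} \approx 0.0044643$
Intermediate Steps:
$D{\left(p \right)} = 3$ ($D{\left(p \right)} = 18 \cdot \frac{1}{6} = 3$)
$\frac{1}{D{\left(-11 \right)} \left(-22\right) + 290} = \frac{1}{3 \left(-22\right) + 290} = \frac{1}{-66 + 290} = \frac{1}{224}$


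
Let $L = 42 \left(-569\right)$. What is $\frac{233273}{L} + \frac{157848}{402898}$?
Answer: $- \frac{45106486825}{4814228202} \approx -9.3694$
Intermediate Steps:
$L = -23898$
$\frac{233273}{L} + \frac{157848}{402898} = \frac{233273}{-23898} + \frac{157848}{402898} = 233273 \left(- \frac{1}{23898}\right) + 157848 \cdot \frac{1}{402898} = - \frac{233273}{23898} + \frac{78924}{201449} = - \frac{45106486825}{4814228202}$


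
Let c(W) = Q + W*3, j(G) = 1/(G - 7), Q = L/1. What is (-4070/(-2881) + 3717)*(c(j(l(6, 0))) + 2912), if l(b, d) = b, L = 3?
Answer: 31195519264/2881 ≈ 1.0828e+7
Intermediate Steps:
Q = 3 (Q = 3/1 = 3*1 = 3)
j(G) = 1/(-7 + G)
c(W) = 3 + 3*W (c(W) = 3 + W*3 = 3 + 3*W)
(-4070/(-2881) + 3717)*(c(j(l(6, 0))) + 2912) = (-4070/(-2881) + 3717)*((3 + 3/(-7 + 6)) + 2912) = (-4070*(-1/2881) + 3717)*((3 + 3/(-1)) + 2912) = (4070/2881 + 3717)*((3 + 3*(-1)) + 2912) = 10712747*((3 - 3) + 2912)/2881 = 10712747*(0 + 2912)/2881 = (10712747/2881)*2912 = 31195519264/2881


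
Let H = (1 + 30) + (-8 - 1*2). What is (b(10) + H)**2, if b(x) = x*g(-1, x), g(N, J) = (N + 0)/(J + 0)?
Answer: 400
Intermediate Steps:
g(N, J) = N/J
H = 21 (H = 31 + (-8 - 2) = 31 - 10 = 21)
b(x) = -1 (b(x) = x*(-1/x) = -1)
(b(10) + H)**2 = (-1 + 21)**2 = 20**2 = 400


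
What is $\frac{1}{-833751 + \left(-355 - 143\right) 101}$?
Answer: $- \frac{1}{884049} \approx -1.1312 \cdot 10^{-6}$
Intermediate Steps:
$\frac{1}{-833751 + \left(-355 - 143\right) 101} = \frac{1}{-833751 - 50298} = \frac{1}{-884049} = - \frac{1}{884049}$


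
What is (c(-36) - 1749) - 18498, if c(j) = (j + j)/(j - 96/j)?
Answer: -506121/25 ≈ -20245.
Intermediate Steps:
c(j) = 2*j/(j - 96/j) (c(j) = (2*j)/(j - 96/j) = 2*j/(j - 96/j))
(c(-36) - 1749) - 18498 = (2*(-36)²/(-96 + (-36)²) - 1749) - 18498 = (2*1296/(-96 + 1296) - 1749) - 18498 = (2*1296/1200 - 1749) - 18498 = (2*1296*(1/1200) - 1749) - 18498 = (54/25 - 1749) - 18498 = -43671/25 - 18498 = -506121/25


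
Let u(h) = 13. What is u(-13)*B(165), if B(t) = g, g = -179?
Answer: -2327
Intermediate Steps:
B(t) = -179
u(-13)*B(165) = 13*(-179) = -2327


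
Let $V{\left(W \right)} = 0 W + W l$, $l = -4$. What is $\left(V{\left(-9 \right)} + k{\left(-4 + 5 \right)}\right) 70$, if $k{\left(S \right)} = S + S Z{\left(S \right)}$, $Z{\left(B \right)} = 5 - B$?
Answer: $2870$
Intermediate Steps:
$V{\left(W \right)} = - 4 W$ ($V{\left(W \right)} = 0 W + W \left(-4\right) = 0 - 4 W = - 4 W$)
$k{\left(S \right)} = S + S \left(5 - S\right)$
$\left(V{\left(-9 \right)} + k{\left(-4 + 5 \right)}\right) 70 = \left(\left(-4\right) \left(-9\right) + \left(-4 + 5\right) \left(6 - \left(-4 + 5\right)\right)\right) 70 = \left(36 + 1 \left(6 - 1\right)\right) 70 = \left(36 + 1 \cdot 5\right) 70 = \left(36 + 5\right) 70 = 41 \cdot 70 = 2870$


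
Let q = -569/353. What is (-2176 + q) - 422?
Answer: -917663/353 ≈ -2599.6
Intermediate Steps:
q = -569/353 (q = -569*1/353 = -569/353 ≈ -1.6119)
(-2176 + q) - 422 = (-2176 - 569/353) - 422 = -768697/353 - 422 = -917663/353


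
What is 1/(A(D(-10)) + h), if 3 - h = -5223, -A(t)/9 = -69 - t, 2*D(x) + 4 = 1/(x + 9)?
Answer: 2/11649 ≈ 0.00017169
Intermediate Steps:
D(x) = -2 + 1/(2*(9 + x)) (D(x) = -2 + 1/(2*(x + 9)) = -2 + 1/(2*(9 + x)))
A(t) = 621 + 9*t (A(t) = -9*(-69 - t) = 621 + 9*t)
h = 5226 (h = 3 - 1*(-5223) = 3 + 5223 = 5226)
1/(A(D(-10)) + h) = 1/((621 + 9*((-35 - 4*(-10))/(2*(9 - 10)))) + 5226) = 1/((621 + 9*((½)*(-35 + 40)/(-1))) + 5226) = 1/((621 + 9*((½)*(-1)*5)) + 5226) = 1/((621 + 9*(-5/2)) + 5226) = 1/((621 - 45/2) + 5226) = 1/(1197/2 + 5226) = 1/(11649/2) = 2/11649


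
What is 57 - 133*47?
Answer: -6194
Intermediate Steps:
57 - 133*47 = 57 - 6251 = -6194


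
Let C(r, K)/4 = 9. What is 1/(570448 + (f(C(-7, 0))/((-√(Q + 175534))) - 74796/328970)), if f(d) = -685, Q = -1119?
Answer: 538371814398083839910/307113002370743671416844767 - 3706578185825*√174415/307113002370743671416844767 ≈ 1.7530e-6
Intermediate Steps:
C(r, K) = 36 (C(r, K) = 4*9 = 36)
1/(570448 + (f(C(-7, 0))/((-√(Q + 175534))) - 74796/328970)) = 1/(570448 + (-685*(-1/√(-1119 + 175534)) - 74796/328970)) = 1/(570448 + (-685*(-√174415/174415) - 74796*1/328970)) = 1/(570448 + (-(-137)*√174415/34883 - 37398/164485)) = 1/(570448 + (137*√174415/34883 - 37398/164485)) = 1/(570448 + (-37398/164485 + 137*√174415/34883)) = 1/(93830101882/164485 + 137*√174415/34883)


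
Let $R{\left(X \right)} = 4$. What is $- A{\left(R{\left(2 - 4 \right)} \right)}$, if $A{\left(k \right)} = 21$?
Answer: $-21$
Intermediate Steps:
$- A{\left(R{\left(2 - 4 \right)} \right)} = \left(-1\right) 21 = -21$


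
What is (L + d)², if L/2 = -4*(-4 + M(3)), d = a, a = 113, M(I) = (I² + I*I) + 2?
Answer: 225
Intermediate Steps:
M(I) = 2 + 2*I² (M(I) = (I² + I²) + 2 = 2*I² + 2 = 2 + 2*I²)
d = 113
L = -128 (L = 2*(-4*(-4 + (2 + 2*3²))) = 2*(-4*(-4 + (2 + 2*9))) = 2*(-4*(-4 + (2 + 18))) = 2*(-4*(-4 + 20)) = 2*(-4*16) = 2*(-64) = -128)
(L + d)² = (-128 + 113)² = (-15)² = 225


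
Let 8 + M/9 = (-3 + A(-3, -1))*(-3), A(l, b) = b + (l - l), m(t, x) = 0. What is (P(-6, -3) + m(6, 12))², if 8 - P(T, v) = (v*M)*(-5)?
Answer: 283024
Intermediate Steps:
A(l, b) = b (A(l, b) = b + 0 = b)
M = 36 (M = -72 + 9*((-3 - 1)*(-3)) = -72 + 9*(-4*(-3)) = -72 + 9*12 = -72 + 108 = 36)
P(T, v) = 8 + 180*v (P(T, v) = 8 - v*36*(-5) = 8 - 36*v*(-5) = 8 - (-180)*v = 8 + 180*v)
(P(-6, -3) + m(6, 12))² = ((8 + 180*(-3)) + 0)² = ((8 - 540) + 0)² = (-532 + 0)² = (-532)² = 283024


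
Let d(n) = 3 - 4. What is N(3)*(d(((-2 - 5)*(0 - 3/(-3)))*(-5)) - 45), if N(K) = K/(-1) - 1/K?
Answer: 460/3 ≈ 153.33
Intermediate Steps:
d(n) = -1
N(K) = -K - 1/K (N(K) = K*(-1) - 1/K = -K - 1/K)
N(3)*(d(((-2 - 5)*(0 - 3/(-3)))*(-5)) - 45) = (-1*3 - 1/3)*(-1 - 45) = (-3 - 1*⅓)*(-46) = (-3 - ⅓)*(-46) = -10/3*(-46) = 460/3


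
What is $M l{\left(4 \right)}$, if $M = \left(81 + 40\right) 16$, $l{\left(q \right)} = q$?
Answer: $7744$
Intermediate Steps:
$M = 1936$ ($M = 121 \cdot 16 = 1936$)
$M l{\left(4 \right)} = 1936 \cdot 4 = 7744$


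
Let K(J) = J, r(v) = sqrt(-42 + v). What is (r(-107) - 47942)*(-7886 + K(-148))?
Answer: 385166028 - 8034*I*sqrt(149) ≈ 3.8517e+8 - 98068.0*I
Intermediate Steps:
(r(-107) - 47942)*(-7886 + K(-148)) = (sqrt(-42 - 107) - 47942)*(-7886 - 148) = (sqrt(-149) - 47942)*(-8034) = (I*sqrt(149) - 47942)*(-8034) = (-47942 + I*sqrt(149))*(-8034) = 385166028 - 8034*I*sqrt(149)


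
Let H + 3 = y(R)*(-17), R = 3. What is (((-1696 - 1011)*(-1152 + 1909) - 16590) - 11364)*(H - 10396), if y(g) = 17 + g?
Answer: 22306546067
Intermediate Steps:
H = -343 (H = -3 + (17 + 3)*(-17) = -3 + 20*(-17) = -3 - 340 = -343)
(((-1696 - 1011)*(-1152 + 1909) - 16590) - 11364)*(H - 10396) = (((-1696 - 1011)*(-1152 + 1909) - 16590) - 11364)*(-343 - 10396) = ((-2707*757 - 16590) - 11364)*(-10739) = ((-2049199 - 16590) - 11364)*(-10739) = (-2065789 - 11364)*(-10739) = -2077153*(-10739) = 22306546067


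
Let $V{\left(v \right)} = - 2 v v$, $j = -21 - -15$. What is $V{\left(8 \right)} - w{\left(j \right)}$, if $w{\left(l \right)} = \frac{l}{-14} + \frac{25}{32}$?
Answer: $- \frac{28943}{224} \approx -129.21$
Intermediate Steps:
$j = -6$ ($j = -21 + 15 = -6$)
$V{\left(v \right)} = - 2 v^{2}$
$w{\left(l \right)} = \frac{25}{32} - \frac{l}{14}$ ($w{\left(l \right)} = l \left(- \frac{1}{14}\right) + 25 \cdot \frac{1}{32} = - \frac{l}{14} + \frac{25}{32} = \frac{25}{32} - \frac{l}{14}$)
$V{\left(8 \right)} - w{\left(j \right)} = - 2 \cdot 8^{2} - \left(\frac{25}{32} - - \frac{3}{7}\right) = \left(-2\right) 64 - \left(\frac{25}{32} + \frac{3}{7}\right) = -128 - \frac{271}{224} = - \frac{28943}{224}$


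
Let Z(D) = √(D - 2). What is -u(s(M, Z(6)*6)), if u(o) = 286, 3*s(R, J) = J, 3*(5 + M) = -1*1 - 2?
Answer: -286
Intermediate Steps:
Z(D) = √(-2 + D)
M = -6 (M = -5 + (-1*1 - 2)/3 = -5 + (-1 - 2)/3 = -5 + (⅓)*(-3) = -5 - 1 = -6)
s(R, J) = J/3
-u(s(M, Z(6)*6)) = -1*286 = -286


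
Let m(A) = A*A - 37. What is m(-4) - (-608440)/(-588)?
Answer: -22171/21 ≈ -1055.8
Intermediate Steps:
m(A) = -37 + A² (m(A) = A² - 37 = -37 + A²)
m(-4) - (-608440)/(-588) = (-37 + (-4)²) - (-608440)/(-588) = (-37 + 16) - (-608440)*(-1)/588 = -21 - 574*265/147 = -21 - 21730/21 = -22171/21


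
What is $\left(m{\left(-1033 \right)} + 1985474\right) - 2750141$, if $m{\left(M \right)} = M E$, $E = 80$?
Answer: $-847307$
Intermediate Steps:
$m{\left(M \right)} = 80 M$ ($m{\left(M \right)} = M 80 = 80 M$)
$\left(m{\left(-1033 \right)} + 1985474\right) - 2750141 = \left(80 \left(-1033\right) + 1985474\right) - 2750141 = \left(-82640 + 1985474\right) - 2750141 = 1902834 - 2750141 = -847307$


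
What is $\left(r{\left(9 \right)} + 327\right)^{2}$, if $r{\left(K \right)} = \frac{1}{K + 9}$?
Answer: $\frac{34656769}{324} \approx 1.0697 \cdot 10^{5}$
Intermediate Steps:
$r{\left(K \right)} = \frac{1}{9 + K}$
$\left(r{\left(9 \right)} + 327\right)^{2} = \left(\frac{1}{9 + 9} + 327\right)^{2} = \left(\frac{1}{18} + 327\right)^{2} = \left(\frac{5887}{18}\right)^{2} = \frac{34656769}{324}$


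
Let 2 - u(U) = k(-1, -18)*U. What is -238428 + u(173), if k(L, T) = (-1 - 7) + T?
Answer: -233928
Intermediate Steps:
k(L, T) = -8 + T
u(U) = 2 + 26*U (u(U) = 2 - (-8 - 18)*U = 2 - (-26)*U = 2 + 26*U)
-238428 + u(173) = -238428 + (2 + 26*173) = -238428 + (2 + 4498) = -238428 + 4500 = -233928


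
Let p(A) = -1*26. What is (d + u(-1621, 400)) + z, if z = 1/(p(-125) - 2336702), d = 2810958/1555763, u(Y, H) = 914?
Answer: 3329319439315757/3635394963464 ≈ 915.81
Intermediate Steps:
p(A) = -26
d = 2810958/1555763 (d = 2810958*(1/1555763) = 2810958/1555763 ≈ 1.8068)
z = -1/2336728 (z = 1/(-26 - 2336702) = 1/(-2336728) = -1/2336728 ≈ -4.2795e-7)
(d + u(-1621, 400)) + z = (2810958/1555763 + 914) - 1/2336728 = 1424778340/1555763 - 1/2336728 = 3329319439315757/3635394963464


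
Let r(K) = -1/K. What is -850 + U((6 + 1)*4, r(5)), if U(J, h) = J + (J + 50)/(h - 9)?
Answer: -19101/23 ≈ -830.48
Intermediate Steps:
U(J, h) = J + (50 + J)/(-9 + h)
-850 + U((6 + 1)*4, r(5)) = -850 + (50 - 8*(6 + 1)*4 + ((6 + 1)*4)*(-1/5))/(-9 - 1/5) = -850 + (50 - 56*4 + (7*4)*(-1*1/5))/(-9 - 1*1/5) = -850 + (50 - 8*28 + 28*(-1/5))/(-9 - 1/5) = -850 + (50 - 224 - 28/5)/(-46/5) = -850 - 5/46*(-898/5) = -850 + 449/23 = -19101/23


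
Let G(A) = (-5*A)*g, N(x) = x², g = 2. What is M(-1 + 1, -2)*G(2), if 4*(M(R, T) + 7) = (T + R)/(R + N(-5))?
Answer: 702/5 ≈ 140.40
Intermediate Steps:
G(A) = -10*A (G(A) = -5*A*2 = -10*A)
M(R, T) = -7 + (R + T)/(4*(25 + R)) (M(R, T) = -7 + ((T + R)/(R + (-5)²))/4 = -7 + ((R + T)/(R + 25))/4 = -7 + ((R + T)/(25 + R))/4 = -7 + (R + T)/(4*(25 + R)))
M(-1 + 1, -2)*G(2) = ((-700 - 2 - 27*(-1 + 1))/(4*(25 + (-1 + 1))))*(-10*2) = ((-700 - 2 - 27*0)/(4*(25 + 0)))*(-20) = ((¼)*(-700 - 2 + 0)/25)*(-20) = ((¼)*(1/25)*(-702))*(-20) = -351/50*(-20) = 702/5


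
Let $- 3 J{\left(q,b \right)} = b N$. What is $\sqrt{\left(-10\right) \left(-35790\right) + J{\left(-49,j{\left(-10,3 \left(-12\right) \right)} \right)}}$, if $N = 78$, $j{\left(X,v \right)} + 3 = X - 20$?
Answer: $3 \sqrt{39862} \approx 598.96$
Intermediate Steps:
$j{\left(X,v \right)} = -23 + X$ ($j{\left(X,v \right)} = -3 + \left(X - 20\right) = -3 + \left(-20 + X\right) = -23 + X$)
$J{\left(q,b \right)} = - 26 b$ ($J{\left(q,b \right)} = - \frac{b 78}{3} = - \frac{78 b}{3} = - 26 b$)
$\sqrt{\left(-10\right) \left(-35790\right) + J{\left(-49,j{\left(-10,3 \left(-12\right) \right)} \right)}} = \sqrt{\left(-10\right) \left(-35790\right) - 26 \left(-23 - 10\right)} = \sqrt{357900 - -858} = \sqrt{357900 + 858} = \sqrt{358758} = 3 \sqrt{39862}$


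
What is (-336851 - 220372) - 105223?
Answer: -662446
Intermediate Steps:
(-336851 - 220372) - 105223 = -557223 - 105223 = -662446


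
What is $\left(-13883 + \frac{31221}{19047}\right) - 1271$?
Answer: $- \frac{96202339}{6349} \approx -15152.0$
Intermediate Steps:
$\left(-13883 + \frac{31221}{19047}\right) - 1271 = \left(-13883 + 31221 \cdot \frac{1}{19047}\right) - 1271 = \left(-13883 + \frac{10407}{6349}\right) - 1271 = - \frac{88132760}{6349} - 1271 = - \frac{96202339}{6349}$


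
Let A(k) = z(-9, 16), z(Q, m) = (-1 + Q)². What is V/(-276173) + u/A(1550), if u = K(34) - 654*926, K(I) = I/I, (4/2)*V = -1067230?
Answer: -167197835819/27617300 ≈ -6054.1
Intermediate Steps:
V = -533615 (V = (½)*(-1067230) = -533615)
A(k) = 100 (A(k) = (-1 - 9)² = (-10)² = 100)
K(I) = 1
u = -605603 (u = 1 - 654*926 = 1 - 605604 = -605603)
V/(-276173) + u/A(1550) = -533615/(-276173) - 605603/100 = -533615*(-1/276173) - 605603*1/100 = 533615/276173 - 605603/100 = -167197835819/27617300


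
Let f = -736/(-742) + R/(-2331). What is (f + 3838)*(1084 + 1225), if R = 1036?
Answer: 29594245190/3339 ≈ 8.8632e+6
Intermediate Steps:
f = 1828/3339 (f = -736/(-742) + 1036/(-2331) = -736*(-1/742) + 1036*(-1/2331) = 368/371 - 4/9 = 1828/3339 ≈ 0.54747)
(f + 3838)*(1084 + 1225) = (1828/3339 + 3838)*(1084 + 1225) = (12816910/3339)*2309 = 29594245190/3339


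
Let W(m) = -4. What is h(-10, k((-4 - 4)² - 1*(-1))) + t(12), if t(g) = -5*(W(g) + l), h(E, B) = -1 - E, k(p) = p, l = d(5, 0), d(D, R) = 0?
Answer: 29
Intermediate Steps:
l = 0
t(g) = 20 (t(g) = -5*(-4 + 0) = -5*(-4) = 20)
h(-10, k((-4 - 4)² - 1*(-1))) + t(12) = (-1 - 1*(-10)) + 20 = (-1 + 10) + 20 = 9 + 20 = 29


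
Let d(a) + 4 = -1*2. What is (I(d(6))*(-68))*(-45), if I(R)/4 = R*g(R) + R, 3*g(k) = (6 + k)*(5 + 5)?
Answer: -73440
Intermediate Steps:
d(a) = -6 (d(a) = -4 - 1*2 = -4 - 2 = -6)
g(k) = 20 + 10*k/3 (g(k) = ((6 + k)*(5 + 5))/3 = ((6 + k)*10)/3 = (60 + 10*k)/3 = 20 + 10*k/3)
I(R) = 4*R + 4*R*(20 + 10*R/3) (I(R) = 4*(R*(20 + 10*R/3) + R) = 4*(R + R*(20 + 10*R/3)) = 4*R + 4*R*(20 + 10*R/3))
(I(d(6))*(-68))*(-45) = (((4/3)*(-6)*(63 + 10*(-6)))*(-68))*(-45) = (((4/3)*(-6)*(63 - 60))*(-68))*(-45) = (((4/3)*(-6)*3)*(-68))*(-45) = -24*(-68)*(-45) = 1632*(-45) = -73440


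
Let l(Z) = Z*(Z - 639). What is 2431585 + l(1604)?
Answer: 3979445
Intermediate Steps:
l(Z) = Z*(-639 + Z)
2431585 + l(1604) = 2431585 + 1604*(-639 + 1604) = 2431585 + 1604*965 = 2431585 + 1547860 = 3979445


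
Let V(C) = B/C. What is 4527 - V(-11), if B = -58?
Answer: 49739/11 ≈ 4521.7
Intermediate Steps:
V(C) = -58/C
4527 - V(-11) = 4527 - (-58)/(-11) = 4527 - (-58)*(-1)/11 = 4527 - 1*58/11 = 4527 - 58/11 = 49739/11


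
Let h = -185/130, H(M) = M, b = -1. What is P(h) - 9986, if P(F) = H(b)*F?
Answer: -259599/26 ≈ -9984.6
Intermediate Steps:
h = -37/26 (h = -185*1/130 = -37/26 ≈ -1.4231)
P(F) = -F
P(h) - 9986 = -1*(-37/26) - 9986 = 37/26 - 9986 = -259599/26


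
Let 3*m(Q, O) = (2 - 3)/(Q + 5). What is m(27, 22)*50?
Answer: -25/48 ≈ -0.52083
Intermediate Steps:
m(Q, O) = -1/(3*(5 + Q)) (m(Q, O) = ((2 - 3)/(Q + 5))/3 = (-1/(5 + Q))/3 = -1/(3*(5 + Q)))
m(27, 22)*50 = -1/(15 + 3*27)*50 = -1/(15 + 81)*50 = -1/96*50 = -25/48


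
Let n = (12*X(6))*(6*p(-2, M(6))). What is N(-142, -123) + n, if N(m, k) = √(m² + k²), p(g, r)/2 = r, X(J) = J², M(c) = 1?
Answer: 5184 + √35293 ≈ 5371.9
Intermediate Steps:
p(g, r) = 2*r
N(m, k) = √(k² + m²)
n = 5184 (n = (12*6²)*(6*(2*1)) = (12*36)*(6*2) = 432*12 = 5184)
N(-142, -123) + n = √((-123)² + (-142)²) + 5184 = √(15129 + 20164) + 5184 = √35293 + 5184 = 5184 + √35293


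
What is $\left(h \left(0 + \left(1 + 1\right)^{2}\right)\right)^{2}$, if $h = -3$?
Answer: $144$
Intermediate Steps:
$\left(h \left(0 + \left(1 + 1\right)^{2}\right)\right)^{2} = \left(- 3 \left(0 + \left(1 + 1\right)^{2}\right)\right)^{2} = \left(- 3 \left(0 + 2^{2}\right)\right)^{2} = \left(- 3 \left(0 + 4\right)\right)^{2} = \left(\left(-3\right) 4\right)^{2} = \left(-12\right)^{2} = 144$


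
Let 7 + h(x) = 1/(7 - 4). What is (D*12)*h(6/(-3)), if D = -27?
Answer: 2160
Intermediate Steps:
h(x) = -20/3 (h(x) = -7 + 1/(7 - 4) = -7 + 1/3 = -20/3)
(D*12)*h(6/(-3)) = -27*12*(-20/3) = -324*(-20/3) = 2160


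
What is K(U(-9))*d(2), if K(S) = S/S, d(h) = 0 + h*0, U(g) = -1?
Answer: 0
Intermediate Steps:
d(h) = 0 (d(h) = 0 + 0 = 0)
K(S) = 1
K(U(-9))*d(2) = 1*0 = 0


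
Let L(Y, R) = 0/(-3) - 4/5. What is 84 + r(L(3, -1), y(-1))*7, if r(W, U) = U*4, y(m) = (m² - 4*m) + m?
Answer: 196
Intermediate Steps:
L(Y, R) = -⅘ (L(Y, R) = 0*(-⅓) - 4*⅕ = 0 - ⅘ = -⅘)
y(m) = m² - 3*m
r(W, U) = 4*U
84 + r(L(3, -1), y(-1))*7 = 84 + (4*(-(-3 - 1)))*7 = 84 + (4*(-1*(-4)))*7 = 84 + (4*4)*7 = 84 + 16*7 = 84 + 112 = 196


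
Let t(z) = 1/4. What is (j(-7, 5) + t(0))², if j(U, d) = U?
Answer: 729/16 ≈ 45.563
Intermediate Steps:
t(z) = ¼ (t(z) = 1*(¼) = ¼)
(j(-7, 5) + t(0))² = (-7 + ¼)² = (-27/4)² = 729/16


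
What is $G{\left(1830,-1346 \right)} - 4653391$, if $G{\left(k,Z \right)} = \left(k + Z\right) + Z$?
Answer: $-4654253$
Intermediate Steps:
$G{\left(k,Z \right)} = k + 2 Z$ ($G{\left(k,Z \right)} = \left(Z + k\right) + Z = k + 2 Z$)
$G{\left(1830,-1346 \right)} - 4653391 = \left(1830 + 2 \left(-1346\right)\right) - 4653391 = \left(1830 - 2692\right) - 4653391 = -862 - 4653391 = -4654253$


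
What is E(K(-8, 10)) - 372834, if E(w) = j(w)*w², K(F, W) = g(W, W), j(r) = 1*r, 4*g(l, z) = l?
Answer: -2982547/8 ≈ -3.7282e+5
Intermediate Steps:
g(l, z) = l/4
j(r) = r
K(F, W) = W/4
E(w) = w³ (E(w) = w*w² = w³)
E(K(-8, 10)) - 372834 = ((¼)*10)³ - 372834 = (5/2)³ - 372834 = 125/8 - 372834 = -2982547/8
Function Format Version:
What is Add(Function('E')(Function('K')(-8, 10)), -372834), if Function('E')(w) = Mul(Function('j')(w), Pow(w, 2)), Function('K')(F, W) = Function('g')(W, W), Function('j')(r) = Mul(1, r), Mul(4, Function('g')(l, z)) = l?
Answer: Rational(-2982547, 8) ≈ -3.7282e+5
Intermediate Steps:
Function('g')(l, z) = Mul(Rational(1, 4), l)
Function('j')(r) = r
Function('K')(F, W) = Mul(Rational(1, 4), W)
Function('E')(w) = Pow(w, 3) (Function('E')(w) = Mul(w, Pow(w, 2)) = Pow(w, 3))
Add(Function('E')(Function('K')(-8, 10)), -372834) = Add(Pow(Mul(Rational(1, 4), 10), 3), -372834) = Add(Pow(Rational(5, 2), 3), -372834) = Add(Rational(125, 8), -372834) = Rational(-2982547, 8)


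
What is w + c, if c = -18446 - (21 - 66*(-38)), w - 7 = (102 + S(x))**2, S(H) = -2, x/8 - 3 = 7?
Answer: -10968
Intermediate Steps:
x = 80 (x = 24 + 8*7 = 24 + 56 = 80)
w = 10007 (w = 7 + (102 - 2)**2 = 7 + 100**2 = 7 + 10000 = 10007)
c = -20975 (c = -18446 - (21 + 2508) = -18446 - 1*2529 = -18446 - 2529 = -20975)
w + c = 10007 - 20975 = -10968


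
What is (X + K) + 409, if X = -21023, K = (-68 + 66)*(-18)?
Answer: -20578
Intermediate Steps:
K = 36 (K = -2*(-18) = 36)
(X + K) + 409 = (-21023 + 36) + 409 = -20987 + 409 = -20578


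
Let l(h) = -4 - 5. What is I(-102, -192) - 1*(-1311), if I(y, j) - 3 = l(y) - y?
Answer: 1407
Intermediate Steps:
l(h) = -9
I(y, j) = -6 - y (I(y, j) = 3 + (-9 - y) = -6 - y)
I(-102, -192) - 1*(-1311) = (-6 - 1*(-102)) - 1*(-1311) = (-6 + 102) + 1311 = 96 + 1311 = 1407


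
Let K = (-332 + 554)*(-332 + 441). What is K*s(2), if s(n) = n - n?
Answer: 0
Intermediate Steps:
s(n) = 0
K = 24198 (K = 222*109 = 24198)
K*s(2) = 24198*0 = 0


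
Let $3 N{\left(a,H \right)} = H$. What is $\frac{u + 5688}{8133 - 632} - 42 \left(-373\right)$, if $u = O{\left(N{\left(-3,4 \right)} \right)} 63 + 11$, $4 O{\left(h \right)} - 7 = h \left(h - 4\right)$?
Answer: $\frac{470065677}{30004} \approx 15667.0$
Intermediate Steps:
$N{\left(a,H \right)} = \frac{H}{3}$
$O{\left(h \right)} = \frac{7}{4} + \frac{h \left(-4 + h\right)}{4}$ ($O{\left(h \right)} = \frac{7}{4} + \frac{h \left(h - 4\right)}{4} = \frac{7}{4} + \frac{h \left(-4 + h\right)}{4}$)
$u = \frac{261}{4}$ ($u = \left(\frac{7}{4} - \frac{1}{3} \cdot 4 + \frac{\left(\frac{1}{3} \cdot 4\right)^{2}}{4}\right) 63 + 11 = \left(\frac{7}{4} - \frac{4}{3} + \frac{\left(\frac{4}{3}\right)^{2}}{4}\right) 63 + 11 = \left(\frac{7}{4} - \frac{4}{3} + \frac{1}{4} \cdot \frac{16}{9}\right) 63 + 11 = \left(\frac{7}{4} - \frac{4}{3} + \frac{4}{9}\right) 63 + 11 = \frac{31}{36} \cdot 63 + 11 = \frac{217}{4} + 11 = \frac{261}{4} \approx 65.25$)
$\frac{u + 5688}{8133 - 632} - 42 \left(-373\right) = \frac{\frac{261}{4} + 5688}{8133 - 632} - 42 \left(-373\right) = \frac{23013}{4 \cdot 7501} - -15666 = \frac{23013}{4} \cdot \frac{1}{7501} + 15666 = \frac{23013}{30004} + 15666 = \frac{470065677}{30004}$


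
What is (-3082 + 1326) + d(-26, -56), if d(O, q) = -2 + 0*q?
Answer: -1758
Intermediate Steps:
d(O, q) = -2 (d(O, q) = -2 + 0 = -2)
(-3082 + 1326) + d(-26, -56) = (-3082 + 1326) - 2 = -1756 - 2 = -1758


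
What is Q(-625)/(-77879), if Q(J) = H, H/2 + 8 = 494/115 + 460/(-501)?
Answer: 532652/4486998585 ≈ 0.00011871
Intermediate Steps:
H = -532652/57615 (H = -16 + 2*(494/115 + 460/(-501)) = -16 + 2*(494*(1/115) + 460*(-1/501)) = -16 + 2*(494/115 - 460/501) = -16 + 2*(194594/57615) = -16 + 389188/57615 = -532652/57615 ≈ -9.2450)
Q(J) = -532652/57615
Q(-625)/(-77879) = -532652/57615/(-77879) = -532652/57615*(-1/77879) = 532652/4486998585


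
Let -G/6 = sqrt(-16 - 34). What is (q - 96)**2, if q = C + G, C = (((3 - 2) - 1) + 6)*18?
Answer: -1656 - 720*I*sqrt(2) ≈ -1656.0 - 1018.2*I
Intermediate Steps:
G = -30*I*sqrt(2) (G = -6*sqrt(-16 - 34) = -30*I*sqrt(2) ≈ -42.426*I)
C = 108 (C = ((1 - 1) + 6)*18 = (0 + 6)*18 = 6*18 = 108)
q = 108 - 30*I*sqrt(2) ≈ 108.0 - 42.426*I
(q - 96)**2 = ((108 - 30*I*sqrt(2)) - 96)**2 = (12 - 30*I*sqrt(2))**2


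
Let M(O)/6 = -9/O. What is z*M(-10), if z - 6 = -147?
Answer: -3807/5 ≈ -761.40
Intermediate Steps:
z = -141 (z = 6 - 147 = -141)
M(O) = -54/O (M(O) = 6*(-9/O) = -54/O)
z*M(-10) = -(-7614)/(-10) = -(-7614)*(-1)/10 = -141*27/5 = -3807/5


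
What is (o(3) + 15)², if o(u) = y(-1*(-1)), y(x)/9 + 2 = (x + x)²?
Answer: 1089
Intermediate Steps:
y(x) = -18 + 36*x² (y(x) = -18 + 9*(x + x)² = -18 + 9*(2*x)² = -18 + 9*(4*x²) = -18 + 36*x²)
o(u) = 18 (o(u) = -18 + 36*(-1*(-1))² = -18 + 36*1² = -18 + 36*1 = -18 + 36 = 18)
(o(3) + 15)² = (18 + 15)² = 33² = 1089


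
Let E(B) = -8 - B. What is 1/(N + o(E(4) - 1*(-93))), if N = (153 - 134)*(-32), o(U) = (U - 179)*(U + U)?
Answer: -1/16484 ≈ -6.0665e-5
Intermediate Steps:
o(U) = 2*U*(-179 + U) (o(U) = (-179 + U)*(2*U) = 2*U*(-179 + U))
N = -608 (N = 19*(-32) = -608)
1/(N + o(E(4) - 1*(-93))) = 1/(-608 + 2*((-8 - 1*4) - 1*(-93))*(-179 + ((-8 - 1*4) - 1*(-93)))) = 1/(-608 + 2*((-8 - 4) + 93)*(-179 + ((-8 - 4) + 93))) = 1/(-608 + 2*(-12 + 93)*(-179 + (-12 + 93))) = 1/(-608 + 2*81*(-179 + 81)) = 1/(-608 + 2*81*(-98)) = 1/(-608 - 15876) = 1/(-16484) = -1/16484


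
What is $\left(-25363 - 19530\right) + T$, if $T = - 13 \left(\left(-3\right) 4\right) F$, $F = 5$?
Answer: $-44113$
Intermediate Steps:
$T = 780$ ($T = - 13 \left(\left(-3\right) 4\right) 5 = \left(-13\right) \left(-12\right) 5 = 156 \cdot 5 = 780$)
$\left(-25363 - 19530\right) + T = \left(-25363 - 19530\right) + 780 = -44893 + 780 = -44113$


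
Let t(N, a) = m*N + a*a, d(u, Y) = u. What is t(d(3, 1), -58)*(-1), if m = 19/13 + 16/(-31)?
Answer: -1356835/403 ≈ -3366.8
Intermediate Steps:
m = 381/403 (m = 19*(1/13) + 16*(-1/31) = 19/13 - 16/31 = 381/403 ≈ 0.94541)
t(N, a) = a² + 381*N/403 (t(N, a) = 381*N/403 + a*a = 381*N/403 + a² = a² + 381*N/403)
t(d(3, 1), -58)*(-1) = ((-58)² + (381/403)*3)*(-1) = (3364 + 1143/403)*(-1) = (1356835/403)*(-1) = -1356835/403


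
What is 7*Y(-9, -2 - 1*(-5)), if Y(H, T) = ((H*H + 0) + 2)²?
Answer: 48223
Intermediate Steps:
Y(H, T) = (2 + H²)² (Y(H, T) = ((H² + 0) + 2)² = (H² + 2)² = (2 + H²)²)
7*Y(-9, -2 - 1*(-5)) = 7*(2 + (-9)²)² = 7*(2 + 81)² = 7*83² = 7*6889 = 48223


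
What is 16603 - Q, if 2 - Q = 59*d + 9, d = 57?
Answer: 19973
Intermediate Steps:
Q = -3370 (Q = 2 - (59*57 + 9) = 2 - (3363 + 9) = 2 - 1*3372 = 2 - 3372 = -3370)
16603 - Q = 16603 - 1*(-3370) = 16603 + 3370 = 19973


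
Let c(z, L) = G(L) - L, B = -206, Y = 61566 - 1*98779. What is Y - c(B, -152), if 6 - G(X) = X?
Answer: -37523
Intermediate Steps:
G(X) = 6 - X
Y = -37213 (Y = 61566 - 98779 = -37213)
c(z, L) = 6 - 2*L (c(z, L) = (6 - L) - L = 6 - 2*L)
Y - c(B, -152) = -37213 - (6 - 2*(-152)) = -37213 - (6 + 304) = -37213 - 1*310 = -37213 - 310 = -37523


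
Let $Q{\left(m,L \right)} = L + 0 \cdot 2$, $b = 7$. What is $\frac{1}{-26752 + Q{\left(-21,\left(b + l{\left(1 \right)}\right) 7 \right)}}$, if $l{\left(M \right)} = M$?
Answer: $- \frac{1}{26696} \approx -3.7459 \cdot 10^{-5}$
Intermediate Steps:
$Q{\left(m,L \right)} = L$ ($Q{\left(m,L \right)} = L + 0 = L$)
$\frac{1}{-26752 + Q{\left(-21,\left(b + l{\left(1 \right)}\right) 7 \right)}} = \frac{1}{-26752 + \left(7 + 1\right) 7} = \frac{1}{-26752 + 8 \cdot 7} = \frac{1}{-26752 + 56} = \frac{1}{-26696} = - \frac{1}{26696}$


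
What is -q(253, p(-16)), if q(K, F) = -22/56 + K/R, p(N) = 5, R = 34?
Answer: -3355/476 ≈ -7.0483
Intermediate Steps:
q(K, F) = -11/28 + K/34 (q(K, F) = -22/56 + K/34 = -22*1/56 + K*(1/34) = -11/28 + K/34)
-q(253, p(-16)) = -(-11/28 + (1/34)*253) = -(-11/28 + 253/34) = -1*3355/476 = -3355/476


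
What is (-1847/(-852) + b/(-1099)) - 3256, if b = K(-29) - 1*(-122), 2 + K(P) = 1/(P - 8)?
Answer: -112732393723/34644876 ≈ -3253.9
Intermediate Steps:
K(P) = -2 + 1/(-8 + P) (K(P) = -2 + 1/(P - 8) = -2 + 1/(-8 + P))
b = 4439/37 (b = (17 - 2*(-29))/(-8 - 29) - 1*(-122) = (17 + 58)/(-37) + 122 = -1/37*75 + 122 = -75/37 + 122 = 4439/37 ≈ 119.97)
(-1847/(-852) + b/(-1099)) - 3256 = (-1847/(-852) + (4439/37)/(-1099)) - 3256 = (-1847*(-1/852) + (4439/37)*(-1/1099)) - 3256 = (1847/852 - 4439/40663) - 3256 = 71322533/34644876 - 3256 = -112732393723/34644876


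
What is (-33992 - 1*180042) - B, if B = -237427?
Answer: 23393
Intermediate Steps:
(-33992 - 1*180042) - B = (-33992 - 1*180042) - 1*(-237427) = (-33992 - 180042) + 237427 = -214034 + 237427 = 23393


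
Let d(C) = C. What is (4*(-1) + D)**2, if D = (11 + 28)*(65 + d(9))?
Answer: 8305924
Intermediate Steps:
D = 2886 (D = (11 + 28)*(65 + 9) = 39*74 = 2886)
(4*(-1) + D)**2 = (4*(-1) + 2886)**2 = (-4 + 2886)**2 = 2882**2 = 8305924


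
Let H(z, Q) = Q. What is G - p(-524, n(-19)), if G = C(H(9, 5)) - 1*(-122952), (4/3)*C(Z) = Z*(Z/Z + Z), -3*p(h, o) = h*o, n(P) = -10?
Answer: 748327/6 ≈ 1.2472e+5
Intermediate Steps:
p(h, o) = -h*o/3
C(Z) = 3*Z*(1 + Z)/4 (C(Z) = 3*(Z*(Z/Z + Z))/4 = 3*(Z*(1 + Z))/4 = 3*Z*(1 + Z)/4)
G = 245949/2 (G = (¾)*5*(1 + 5) - 1*(-122952) = (¾)*5*6 + 122952 = 45/2 + 122952 = 245949/2 ≈ 1.2297e+5)
G - p(-524, n(-19)) = 245949/2 - (-1)*(-524)*(-10)/3 = 245949/2 - 1*(-5240/3) = 245949/2 + 5240/3 = 748327/6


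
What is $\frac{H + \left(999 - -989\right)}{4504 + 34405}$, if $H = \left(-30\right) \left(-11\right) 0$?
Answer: $\frac{1988}{38909} \approx 0.051094$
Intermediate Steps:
$H = 0$ ($H = 330 \cdot 0 = 0$)
$\frac{H + \left(999 - -989\right)}{4504 + 34405} = \frac{0 + \left(999 - -989\right)}{4504 + 34405} = \frac{0 + \left(999 + 989\right)}{38909} = \left(0 + 1988\right) \frac{1}{38909} = 1988 \cdot \frac{1}{38909} = \frac{1988}{38909}$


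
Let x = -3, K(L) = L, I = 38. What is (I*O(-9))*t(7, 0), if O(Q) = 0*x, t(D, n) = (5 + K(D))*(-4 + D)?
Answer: 0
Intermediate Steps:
t(D, n) = (-4 + D)*(5 + D) (t(D, n) = (5 + D)*(-4 + D) = (-4 + D)*(5 + D))
O(Q) = 0 (O(Q) = 0*(-3) = 0)
(I*O(-9))*t(7, 0) = (38*0)*(-20 + 7 + 7**2) = 0*(-20 + 7 + 49) = 0*36 = 0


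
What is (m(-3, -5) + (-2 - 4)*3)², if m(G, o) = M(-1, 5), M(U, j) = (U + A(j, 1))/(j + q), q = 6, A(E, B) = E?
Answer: 37636/121 ≈ 311.04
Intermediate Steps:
M(U, j) = (U + j)/(6 + j) (M(U, j) = (U + j)/(j + 6) = (U + j)/(6 + j))
m(G, o) = 4/11 (m(G, o) = (-1 + 5)/(6 + 5) = 4/11)
(m(-3, -5) + (-2 - 4)*3)² = (4/11 + (-2 - 4)*3)² = (4/11 - 6*3)² = (4/11 - 18)² = (-194/11)² = 37636/121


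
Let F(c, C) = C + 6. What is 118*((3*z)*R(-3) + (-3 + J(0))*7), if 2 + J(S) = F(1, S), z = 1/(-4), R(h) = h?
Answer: 2183/2 ≈ 1091.5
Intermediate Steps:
F(c, C) = 6 + C
z = -¼ ≈ -0.25000
J(S) = 4 + S (J(S) = -2 + (6 + S) = 4 + S)
118*((3*z)*R(-3) + (-3 + J(0))*7) = 118*((3*(-¼))*(-3) + (-3 + (4 + 0))*7) = 118*(-¾*(-3) + (-3 + 4)*7) = 118*(9/4 + 1*7) = 118*(9/4 + 7) = 118*(37/4) = 2183/2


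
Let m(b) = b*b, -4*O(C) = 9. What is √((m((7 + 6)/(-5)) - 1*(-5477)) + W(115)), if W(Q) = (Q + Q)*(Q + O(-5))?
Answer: √3141626/10 ≈ 177.25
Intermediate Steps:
O(C) = -9/4 (O(C) = -¼*9 = -9/4)
W(Q) = 2*Q*(-9/4 + Q) (W(Q) = (Q + Q)*(Q - 9/4) = (2*Q)*(-9/4 + Q) = 2*Q*(-9/4 + Q))
m(b) = b²
√((m((7 + 6)/(-5)) - 1*(-5477)) + W(115)) = √((((7 + 6)/(-5))² - 1*(-5477)) + (½)*115*(-9 + 4*115)) = √(((13*(-⅕))² + 5477) + (½)*115*(-9 + 460)) = √(((-13/5)² + 5477) + (½)*115*451) = √((169/25 + 5477) + 51865/2) = √(137094/25 + 51865/2) = √(1570813/50) = √3141626/10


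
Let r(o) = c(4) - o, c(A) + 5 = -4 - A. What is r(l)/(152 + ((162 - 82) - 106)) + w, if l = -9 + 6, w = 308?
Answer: 19399/63 ≈ 307.92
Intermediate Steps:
l = -3
c(A) = -9 - A (c(A) = -5 + (-4 - A) = -9 - A)
r(o) = -13 - o (r(o) = (-9 - 1*4) - o = (-9 - 4) - o = -13 - o)
r(l)/(152 + ((162 - 82) - 106)) + w = (-13 - 1*(-3))/(152 + ((162 - 82) - 106)) + 308 = (-13 + 3)/(152 + (80 - 106)) + 308 = -10/(152 - 26) + 308 = -10/126 + 308 = -10*1/126 + 308 = -5/63 + 308 = 19399/63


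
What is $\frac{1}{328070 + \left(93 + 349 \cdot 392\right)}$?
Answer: $\frac{1}{464971} \approx 2.1507 \cdot 10^{-6}$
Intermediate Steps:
$\frac{1}{328070 + \left(93 + 349 \cdot 392\right)} = \frac{1}{328070 + \left(93 + 136808\right)} = \frac{1}{328070 + 136901} = \frac{1}{464971}$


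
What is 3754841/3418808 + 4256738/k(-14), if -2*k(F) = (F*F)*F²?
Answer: -1810105867797/8208558008 ≈ -220.51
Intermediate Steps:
k(F) = -F⁴/2 (k(F) = -F*F*F²/2 = -F²*F²/2 = -F⁴/2)
3754841/3418808 + 4256738/k(-14) = 3754841/3418808 + 4256738/((-½*(-14)⁴)) = 3754841*(1/3418808) + 4256738/((-½*38416)) = 3754841/3418808 + 4256738/(-19208) = 3754841/3418808 + 4256738*(-1/19208) = 3754841/3418808 - 2128369/9604 = -1810105867797/8208558008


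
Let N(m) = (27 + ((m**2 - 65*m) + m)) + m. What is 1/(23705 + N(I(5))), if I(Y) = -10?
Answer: 1/24462 ≈ 4.0880e-5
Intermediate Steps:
N(m) = 27 + m**2 - 63*m (N(m) = (27 + (m**2 - 64*m)) + m = (27 + m**2 - 64*m) + m = 27 + m**2 - 63*m)
1/(23705 + N(I(5))) = 1/(23705 + (27 + (-10)**2 - 63*(-10))) = 1/(23705 + (27 + 100 + 630)) = 1/(23705 + 757) = 1/24462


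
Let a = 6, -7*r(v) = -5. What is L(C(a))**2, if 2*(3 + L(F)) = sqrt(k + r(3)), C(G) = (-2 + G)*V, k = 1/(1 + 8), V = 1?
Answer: (63 - sqrt(91))**2/441 ≈ 6.4808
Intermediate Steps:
r(v) = 5/7 (r(v) = -1/7*(-5) = 5/7)
k = 1/9 ≈ 0.11111
C(G) = -2 + G (C(G) = (-2 + G)*1 = -2 + G)
L(F) = -3 + sqrt(91)/21 (L(F) = -3 + sqrt(1/9 + 5/7)/2 = -3 + sqrt(52/63)/2 = -3 + (2*sqrt(91)/21)/2 = -3 + sqrt(91)/21)
L(C(a))**2 = (-3 + sqrt(91)/21)**2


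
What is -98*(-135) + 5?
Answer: 13235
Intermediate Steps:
-98*(-135) + 5 = 13230 + 5 = 13235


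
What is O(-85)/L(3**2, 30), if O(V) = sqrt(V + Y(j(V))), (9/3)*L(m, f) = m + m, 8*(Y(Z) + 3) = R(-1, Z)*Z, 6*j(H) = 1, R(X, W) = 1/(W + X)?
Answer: I*sqrt(35210)/120 ≈ 1.5637*I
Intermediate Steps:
j(H) = 1/6 (j(H) = (1/6)*1 = 1/6)
Y(Z) = -3 + Z/(8*(-1 + Z)) (Y(Z) = -3 + (Z/(Z - 1))/8 = -3 + (Z/(-1 + Z))/8 = -3 + Z/(8*(-1 + Z)))
L(m, f) = 2*m/3 (L(m, f) = (m + m)/3 = (2*m)/3 = 2*m/3)
O(V) = sqrt(-121/40 + V) (O(V) = sqrt(V + (24 - 23*1/6)/(8*(-1 + 1/6))) = sqrt(V + (24 - 23/6)/(8*(-5/6))) = sqrt(V + (1/8)*(-6/5)*(121/6)) = sqrt(V - 121/40) = sqrt(-121/40 + V))
O(-85)/L(3**2, 30) = (sqrt(-1210 + 400*(-85))/20)/(((2/3)*3**2)) = (sqrt(-1210 - 34000)/20)/(((2/3)*9)) = (sqrt(-35210)/20)/6 = ((I*sqrt(35210))/20)*(1/6) = (I*sqrt(35210)/20)*(1/6) = I*sqrt(35210)/120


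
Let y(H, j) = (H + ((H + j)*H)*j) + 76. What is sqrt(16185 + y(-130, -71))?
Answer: I*sqrt(1839099) ≈ 1356.1*I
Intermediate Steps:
y(H, j) = 76 + H + H*j*(H + j) (y(H, j) = (H + (H*(H + j))*j) + 76 = (H + H*j*(H + j)) + 76 = 76 + H + H*j*(H + j))
sqrt(16185 + y(-130, -71)) = sqrt(16185 + (76 - 130 - 130*(-71)**2 - 71*(-130)**2)) = sqrt(16185 + (76 - 130 - 130*5041 - 71*16900)) = sqrt(16185 + (76 - 130 - 655330 - 1199900)) = sqrt(16185 - 1855284) = sqrt(-1839099) = I*sqrt(1839099)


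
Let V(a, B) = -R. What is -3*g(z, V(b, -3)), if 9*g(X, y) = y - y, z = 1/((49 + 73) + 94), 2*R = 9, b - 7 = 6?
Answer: 0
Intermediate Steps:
b = 13 (b = 7 + 6 = 13)
R = 9/2 (R = (½)*9 = 9/2 ≈ 4.5000)
V(a, B) = -9/2 (V(a, B) = -1*9/2 = -9/2)
z = 1/216 (z = 1/(122 + 94) = 1/216 ≈ 0.0046296)
g(X, y) = 0 (g(X, y) = (y - y)/9 = (⅑)*0 = 0)
-3*g(z, V(b, -3)) = -3*0 = 0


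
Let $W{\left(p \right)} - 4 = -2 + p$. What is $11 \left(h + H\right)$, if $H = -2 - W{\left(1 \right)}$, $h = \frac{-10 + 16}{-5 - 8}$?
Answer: $- \frac{781}{13} \approx -60.077$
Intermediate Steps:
$W{\left(p \right)} = 2 + p$ ($W{\left(p \right)} = 4 + \left(-2 + p\right) = 2 + p$)
$h = - \frac{6}{13}$ ($h = \frac{6}{-13} = 6 \left(- \frac{1}{13}\right) = - \frac{6}{13} \approx -0.46154$)
$H = -5$ ($H = -2 - \left(2 + 1\right) = -2 - 3 = -5$)
$11 \left(h + H\right) = 11 \left(- \frac{6}{13} - 5\right) = 11 \left(- \frac{71}{13}\right) = - \frac{781}{13}$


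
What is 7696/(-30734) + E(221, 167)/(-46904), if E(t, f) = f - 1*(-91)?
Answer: -8384149/32762444 ≈ -0.25591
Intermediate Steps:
E(t, f) = 91 + f (E(t, f) = f + 91 = 91 + f)
7696/(-30734) + E(221, 167)/(-46904) = 7696/(-30734) + (91 + 167)/(-46904) = 7696*(-1/30734) + 258*(-1/46904) = -3848/15367 - 129/23452 = -8384149/32762444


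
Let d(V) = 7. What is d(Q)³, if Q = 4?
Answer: 343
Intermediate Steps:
d(Q)³ = 7³ = 343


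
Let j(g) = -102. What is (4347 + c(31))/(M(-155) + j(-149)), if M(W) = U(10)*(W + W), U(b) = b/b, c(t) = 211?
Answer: -2279/206 ≈ -11.063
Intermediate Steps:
U(b) = 1
M(W) = 2*W (M(W) = 1*(W + W) = 1*(2*W) = 2*W)
(4347 + c(31))/(M(-155) + j(-149)) = (4347 + 211)/(2*(-155) - 102) = 4558/(-310 - 102) = 4558/(-412) = 4558*(-1/412) = -2279/206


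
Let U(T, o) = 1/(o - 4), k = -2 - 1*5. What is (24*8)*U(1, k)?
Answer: -192/11 ≈ -17.455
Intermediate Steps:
k = -7 (k = -2 - 5 = -7)
U(T, o) = 1/(-4 + o)
(24*8)*U(1, k) = (24*8)/(-4 - 7) = 192/(-11) = 192*(-1/11) = -192/11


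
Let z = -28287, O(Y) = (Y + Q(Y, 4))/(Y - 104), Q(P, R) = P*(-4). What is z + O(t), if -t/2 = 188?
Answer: -565787/20 ≈ -28289.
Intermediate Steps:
Q(P, R) = -4*P
t = -376 (t = -2*188 = -376)
O(Y) = -3*Y/(-104 + Y) (O(Y) = (Y - 4*Y)/(Y - 104) = (-3*Y)/(-104 + Y) = -3*Y/(-104 + Y))
z + O(t) = -28287 - 3*(-376)/(-104 - 376) = -28287 - 3*(-376)/(-480) = -28287 - 3*(-376)*(-1/480) = -28287 - 47/20 = -565787/20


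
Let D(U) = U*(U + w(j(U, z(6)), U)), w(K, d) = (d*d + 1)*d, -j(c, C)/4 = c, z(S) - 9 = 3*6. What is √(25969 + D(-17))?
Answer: 2*√27517 ≈ 331.77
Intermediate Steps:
z(S) = 27 (z(S) = 9 + 3*6 = 9 + 18 = 27)
j(c, C) = -4*c
w(K, d) = d*(1 + d²) (w(K, d) = (d² + 1)*d = (1 + d²)*d = d*(1 + d²))
D(U) = U*(U³ + 2*U) (D(U) = U*(U + (U + U³)) = U*(U³ + 2*U))
√(25969 + D(-17)) = √(25969 + (-17)²*(2 + (-17)²)) = √(25969 + 289*(2 + 289)) = √(25969 + 289*291) = √(25969 + 84099) = √110068 = 2*√27517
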